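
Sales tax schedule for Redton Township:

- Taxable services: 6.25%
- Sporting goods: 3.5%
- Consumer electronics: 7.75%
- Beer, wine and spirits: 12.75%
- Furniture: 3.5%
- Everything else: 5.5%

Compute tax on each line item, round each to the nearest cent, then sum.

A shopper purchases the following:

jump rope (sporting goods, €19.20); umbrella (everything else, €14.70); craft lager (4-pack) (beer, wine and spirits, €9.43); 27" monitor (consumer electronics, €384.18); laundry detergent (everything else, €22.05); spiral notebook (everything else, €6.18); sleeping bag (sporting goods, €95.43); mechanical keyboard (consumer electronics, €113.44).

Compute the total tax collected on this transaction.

€46.13

Jump rope €19.20: sporting goods → 3.5% → €0.67
Umbrella €14.70: everything else → 5.5% → €0.81
Craft lager (4-pack) €9.43: beer, wine and spirits → 12.75% → €1.20
27" monitor €384.18: consumer electronics → 7.75% → €29.77
Laundry detergent €22.05: everything else → 5.5% → €1.21
Spiral notebook €6.18: everything else → 5.5% → €0.34
Sleeping bag €95.43: sporting goods → 3.5% → €3.34
Mechanical keyboard €113.44: consumer electronics → 7.75% → €8.79
Total tax = €0.67 + €0.81 + €1.20 + €29.77 + €1.21 + €0.34 + €3.34 + €8.79 = €46.13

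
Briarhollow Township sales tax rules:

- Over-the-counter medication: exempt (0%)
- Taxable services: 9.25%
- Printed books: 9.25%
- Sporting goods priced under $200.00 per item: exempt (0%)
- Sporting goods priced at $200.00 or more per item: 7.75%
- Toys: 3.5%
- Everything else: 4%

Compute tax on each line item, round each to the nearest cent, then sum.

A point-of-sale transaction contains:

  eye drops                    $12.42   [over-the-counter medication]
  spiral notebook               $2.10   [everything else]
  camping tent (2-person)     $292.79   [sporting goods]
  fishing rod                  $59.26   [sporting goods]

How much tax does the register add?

Eye drops $12.42: over-the-counter medication → 0% → $0.00
Spiral notebook $2.10: everything else → 4% → $0.08
Camping tent (2-person) $292.79: sporting goods, $200.00 or more → 7.75% → $22.69
Fishing rod $59.26: sporting goods, under $200.00 → 0% → $0.00
Total tax = $0.08 + $22.69 = $22.77

$22.77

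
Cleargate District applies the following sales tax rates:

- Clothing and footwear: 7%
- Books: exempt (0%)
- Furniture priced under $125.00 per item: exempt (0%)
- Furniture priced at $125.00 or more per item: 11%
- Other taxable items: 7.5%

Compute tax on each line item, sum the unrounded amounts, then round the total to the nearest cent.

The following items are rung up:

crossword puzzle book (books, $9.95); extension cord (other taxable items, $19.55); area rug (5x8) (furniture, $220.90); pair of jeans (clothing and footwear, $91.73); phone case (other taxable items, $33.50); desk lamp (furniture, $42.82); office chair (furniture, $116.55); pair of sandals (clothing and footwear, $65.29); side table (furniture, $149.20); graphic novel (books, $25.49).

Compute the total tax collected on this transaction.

$55.68

Crossword puzzle book $9.95: books → 0% → $0.00
Extension cord $19.55: other taxable items → 7.5% → $1.46625
Area rug (5x8) $220.90: furniture, $125.00 or more → 11% → $24.299
Pair of jeans $91.73: clothing and footwear → 7% → $6.4211
Phone case $33.50: other taxable items → 7.5% → $2.5125
Desk lamp $42.82: furniture, under $125.00 → 0% → $0.00
Office chair $116.55: furniture, under $125.00 → 0% → $0.00
Pair of sandals $65.29: clothing and footwear → 7% → $4.5703
Side table $149.20: furniture, $125.00 or more → 11% → $16.412
Graphic novel $25.49: books → 0% → $0.00
Unrounded tax sum = $55.68115 → $55.68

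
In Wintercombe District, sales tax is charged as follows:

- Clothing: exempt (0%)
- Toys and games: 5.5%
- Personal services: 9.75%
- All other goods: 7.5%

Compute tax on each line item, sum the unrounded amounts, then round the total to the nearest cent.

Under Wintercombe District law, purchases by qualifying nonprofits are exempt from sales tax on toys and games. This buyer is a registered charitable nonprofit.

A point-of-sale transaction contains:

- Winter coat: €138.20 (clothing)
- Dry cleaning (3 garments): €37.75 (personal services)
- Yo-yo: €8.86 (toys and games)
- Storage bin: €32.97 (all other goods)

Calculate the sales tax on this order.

€6.15

Winter coat €138.20: clothing → 0% → €0.00
Dry cleaning (3 garments) €37.75: personal services → 9.75% → €3.680625
Yo-yo €8.86: toys and games, buyer-exempt → 0% → €0.00
Storage bin €32.97: all other goods → 7.5% → €2.47275
Unrounded tax sum = €6.153375 → €6.15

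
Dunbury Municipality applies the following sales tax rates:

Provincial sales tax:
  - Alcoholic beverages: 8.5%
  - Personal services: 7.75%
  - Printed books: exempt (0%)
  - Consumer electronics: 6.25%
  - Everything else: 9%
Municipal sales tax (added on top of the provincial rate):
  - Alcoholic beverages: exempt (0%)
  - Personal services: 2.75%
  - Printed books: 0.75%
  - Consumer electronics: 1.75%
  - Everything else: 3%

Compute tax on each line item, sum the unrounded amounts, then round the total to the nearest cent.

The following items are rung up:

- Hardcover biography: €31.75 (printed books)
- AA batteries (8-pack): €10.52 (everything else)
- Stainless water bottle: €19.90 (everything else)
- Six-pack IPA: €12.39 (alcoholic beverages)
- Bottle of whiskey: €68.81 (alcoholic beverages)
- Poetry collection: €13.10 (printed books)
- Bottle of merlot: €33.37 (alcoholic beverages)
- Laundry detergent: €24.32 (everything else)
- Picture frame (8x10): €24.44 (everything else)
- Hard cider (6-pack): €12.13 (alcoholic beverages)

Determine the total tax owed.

€20.61

Hardcover biography €31.75: printed books → 0% + 0.75% municipal = 0.75% → €0.238125
AA batteries (8-pack) €10.52: everything else → 9% + 3% municipal = 12% → €1.2624
Stainless water bottle €19.90: everything else → 9% + 3% municipal = 12% → €2.388
Six-pack IPA €12.39: alcoholic beverages → 8.5% + 0% municipal = 8.5% → €1.05315
Bottle of whiskey €68.81: alcoholic beverages → 8.5% + 0% municipal = 8.5% → €5.84885
Poetry collection €13.10: printed books → 0% + 0.75% municipal = 0.75% → €0.09825
Bottle of merlot €33.37: alcoholic beverages → 8.5% + 0% municipal = 8.5% → €2.83645
Laundry detergent €24.32: everything else → 9% + 3% municipal = 12% → €2.9184
Picture frame (8x10) €24.44: everything else → 9% + 3% municipal = 12% → €2.9328
Hard cider (6-pack) €12.13: alcoholic beverages → 8.5% + 0% municipal = 8.5% → €1.03105
Unrounded tax sum = €20.607475 → €20.61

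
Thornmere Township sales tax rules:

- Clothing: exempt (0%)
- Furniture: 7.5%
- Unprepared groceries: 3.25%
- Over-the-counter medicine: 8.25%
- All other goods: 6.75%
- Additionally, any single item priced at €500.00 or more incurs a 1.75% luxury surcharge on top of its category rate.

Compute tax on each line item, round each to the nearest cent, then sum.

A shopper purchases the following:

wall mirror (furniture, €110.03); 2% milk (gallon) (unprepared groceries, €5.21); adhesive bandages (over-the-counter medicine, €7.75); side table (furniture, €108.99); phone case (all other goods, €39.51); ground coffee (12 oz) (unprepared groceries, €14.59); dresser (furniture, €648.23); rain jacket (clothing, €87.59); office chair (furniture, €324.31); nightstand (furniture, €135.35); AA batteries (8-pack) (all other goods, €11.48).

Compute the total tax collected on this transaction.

€115.57

Wall mirror €110.03: furniture → 7.5% → €8.25
2% milk (gallon) €5.21: unprepared groceries → 3.25% → €0.17
Adhesive bandages €7.75: over-the-counter medicine → 8.25% → €0.64
Side table €108.99: furniture → 7.5% → €8.17
Phone case €39.51: all other goods → 6.75% → €2.67
Ground coffee (12 oz) €14.59: unprepared groceries → 3.25% → €0.47
Dresser €648.23: furniture → 7.5% + 1.75% surcharge = 9.25% → €59.96
Rain jacket €87.59: clothing → 0% → €0.00
Office chair €324.31: furniture → 7.5% → €24.32
Nightstand €135.35: furniture → 7.5% → €10.15
AA batteries (8-pack) €11.48: all other goods → 6.75% → €0.77
Total tax = €8.25 + €0.17 + €0.64 + €8.17 + €2.67 + €0.47 + €59.96 + €24.32 + €10.15 + €0.77 = €115.57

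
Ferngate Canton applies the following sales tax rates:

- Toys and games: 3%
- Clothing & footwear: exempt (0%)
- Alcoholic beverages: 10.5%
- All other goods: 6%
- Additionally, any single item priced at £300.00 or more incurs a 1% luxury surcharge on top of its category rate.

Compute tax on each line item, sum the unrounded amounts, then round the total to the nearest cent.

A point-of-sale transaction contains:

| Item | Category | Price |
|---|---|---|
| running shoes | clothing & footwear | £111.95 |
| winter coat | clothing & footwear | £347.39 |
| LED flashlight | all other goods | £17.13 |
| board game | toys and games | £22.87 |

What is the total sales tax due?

£5.19

Running shoes £111.95: clothing & footwear → 0% → £0.00
Winter coat £347.39: clothing & footwear → 0% + 1% surcharge = 1% → £3.4739
LED flashlight £17.13: all other goods → 6% → £1.0278
Board game £22.87: toys and games → 3% → £0.6861
Unrounded tax sum = £5.1878 → £5.19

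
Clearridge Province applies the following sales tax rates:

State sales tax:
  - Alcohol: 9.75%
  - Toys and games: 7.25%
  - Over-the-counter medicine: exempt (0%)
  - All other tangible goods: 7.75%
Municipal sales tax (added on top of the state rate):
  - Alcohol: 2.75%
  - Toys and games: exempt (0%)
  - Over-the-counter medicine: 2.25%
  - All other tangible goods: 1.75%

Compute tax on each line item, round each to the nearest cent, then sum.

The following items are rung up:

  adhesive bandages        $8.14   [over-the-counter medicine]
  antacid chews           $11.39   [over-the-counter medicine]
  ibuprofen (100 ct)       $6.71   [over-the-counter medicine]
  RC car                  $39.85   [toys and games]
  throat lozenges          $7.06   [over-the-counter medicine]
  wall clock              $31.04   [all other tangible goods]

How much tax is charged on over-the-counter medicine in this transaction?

Adhesive bandages $8.14: over-the-counter medicine → 0% + 2.25% municipal = 2.25% → $0.18
Antacid chews $11.39: over-the-counter medicine → 0% + 2.25% municipal = 2.25% → $0.26
Ibuprofen (100 ct) $6.71: over-the-counter medicine → 0% + 2.25% municipal = 2.25% → $0.15
Throat lozenges $7.06: over-the-counter medicine → 0% + 2.25% municipal = 2.25% → $0.16
Tax on over-the-counter medicine = $0.18 + $0.26 + $0.15 + $0.16 = $0.75

$0.75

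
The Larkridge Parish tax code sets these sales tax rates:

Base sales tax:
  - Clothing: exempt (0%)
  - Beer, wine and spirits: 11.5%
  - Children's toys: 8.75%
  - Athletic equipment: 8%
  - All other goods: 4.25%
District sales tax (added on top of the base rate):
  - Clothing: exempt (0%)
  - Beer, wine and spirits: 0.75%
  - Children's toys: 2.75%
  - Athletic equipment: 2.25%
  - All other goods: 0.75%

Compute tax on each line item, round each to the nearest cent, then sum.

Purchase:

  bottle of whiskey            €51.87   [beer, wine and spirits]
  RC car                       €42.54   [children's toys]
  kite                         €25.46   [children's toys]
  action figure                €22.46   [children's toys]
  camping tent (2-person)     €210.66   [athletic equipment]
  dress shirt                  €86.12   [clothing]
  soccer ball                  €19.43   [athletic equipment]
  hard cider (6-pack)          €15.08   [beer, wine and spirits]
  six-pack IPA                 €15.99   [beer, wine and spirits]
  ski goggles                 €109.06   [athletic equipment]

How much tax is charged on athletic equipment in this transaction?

Camping tent (2-person) €210.66: athletic equipment → 8% + 2.25% district = 10.25% → €21.59
Soccer ball €19.43: athletic equipment → 8% + 2.25% district = 10.25% → €1.99
Ski goggles €109.06: athletic equipment → 8% + 2.25% district = 10.25% → €11.18
Tax on athletic equipment = €21.59 + €1.99 + €11.18 = €34.76

€34.76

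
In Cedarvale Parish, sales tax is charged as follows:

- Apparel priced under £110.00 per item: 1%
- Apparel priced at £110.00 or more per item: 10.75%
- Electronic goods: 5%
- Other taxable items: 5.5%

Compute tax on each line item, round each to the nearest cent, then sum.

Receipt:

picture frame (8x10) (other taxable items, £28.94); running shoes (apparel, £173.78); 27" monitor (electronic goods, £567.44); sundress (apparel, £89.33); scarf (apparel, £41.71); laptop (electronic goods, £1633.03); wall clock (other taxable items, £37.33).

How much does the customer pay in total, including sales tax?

Picture frame (8x10) £28.94: other taxable items → 5.5% → £1.59
Running shoes £173.78: apparel, £110.00 or more → 10.75% → £18.68
27" monitor £567.44: electronic goods → 5% → £28.37
Sundress £89.33: apparel, under £110.00 → 1% → £0.89
Scarf £41.71: apparel, under £110.00 → 1% → £0.42
Laptop £1633.03: electronic goods → 5% → £81.65
Wall clock £37.33: other taxable items → 5.5% → £2.05
Subtotal = £2571.56; tax = £133.65; total due = £2705.21

£2705.21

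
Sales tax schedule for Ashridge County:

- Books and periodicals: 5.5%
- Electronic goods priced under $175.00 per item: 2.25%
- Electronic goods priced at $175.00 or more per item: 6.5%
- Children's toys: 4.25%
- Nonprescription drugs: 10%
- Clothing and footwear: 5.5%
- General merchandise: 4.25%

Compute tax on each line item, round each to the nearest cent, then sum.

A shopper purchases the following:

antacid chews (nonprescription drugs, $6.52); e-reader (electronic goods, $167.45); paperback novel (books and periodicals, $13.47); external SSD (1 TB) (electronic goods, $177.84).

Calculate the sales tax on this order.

$16.72

Antacid chews $6.52: nonprescription drugs → 10% → $0.65
E-reader $167.45: electronic goods, under $175.00 → 2.25% → $3.77
Paperback novel $13.47: books and periodicals → 5.5% → $0.74
External SSD (1 TB) $177.84: electronic goods, $175.00 or more → 6.5% → $11.56
Total tax = $0.65 + $3.77 + $0.74 + $11.56 = $16.72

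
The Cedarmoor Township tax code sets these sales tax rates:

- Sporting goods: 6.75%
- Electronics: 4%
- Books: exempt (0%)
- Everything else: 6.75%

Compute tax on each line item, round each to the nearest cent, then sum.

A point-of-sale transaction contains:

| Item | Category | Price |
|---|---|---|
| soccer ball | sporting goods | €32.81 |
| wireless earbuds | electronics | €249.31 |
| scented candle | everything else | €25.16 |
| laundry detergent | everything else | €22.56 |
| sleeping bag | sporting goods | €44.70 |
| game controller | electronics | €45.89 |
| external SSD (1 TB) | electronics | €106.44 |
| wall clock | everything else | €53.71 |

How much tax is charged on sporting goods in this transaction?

Soccer ball €32.81: sporting goods → 6.75% → €2.21
Sleeping bag €44.70: sporting goods → 6.75% → €3.02
Tax on sporting goods = €2.21 + €3.02 = €5.23

€5.23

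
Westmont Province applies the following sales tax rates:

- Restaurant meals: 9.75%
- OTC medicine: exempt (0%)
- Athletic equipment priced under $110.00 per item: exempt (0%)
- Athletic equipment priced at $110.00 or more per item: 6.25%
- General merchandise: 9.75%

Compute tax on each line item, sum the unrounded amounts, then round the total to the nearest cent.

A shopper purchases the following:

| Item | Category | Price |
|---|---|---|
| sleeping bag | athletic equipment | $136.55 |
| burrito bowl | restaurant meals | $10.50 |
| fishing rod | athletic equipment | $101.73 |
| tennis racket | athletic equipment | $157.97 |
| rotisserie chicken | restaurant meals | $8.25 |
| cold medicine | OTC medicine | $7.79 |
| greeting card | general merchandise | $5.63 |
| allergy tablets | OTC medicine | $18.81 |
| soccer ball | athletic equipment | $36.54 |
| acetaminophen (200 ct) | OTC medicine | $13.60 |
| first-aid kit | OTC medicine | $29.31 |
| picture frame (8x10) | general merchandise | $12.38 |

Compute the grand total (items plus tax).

Sleeping bag $136.55: athletic equipment, $110.00 or more → 6.25% → $8.534375
Burrito bowl $10.50: restaurant meals → 9.75% → $1.02375
Fishing rod $101.73: athletic equipment, under $110.00 → 0% → $0.00
Tennis racket $157.97: athletic equipment, $110.00 or more → 6.25% → $9.873125
Rotisserie chicken $8.25: restaurant meals → 9.75% → $0.804375
Cold medicine $7.79: OTC medicine → 0% → $0.00
Greeting card $5.63: general merchandise → 9.75% → $0.548925
Allergy tablets $18.81: OTC medicine → 0% → $0.00
Soccer ball $36.54: athletic equipment, under $110.00 → 0% → $0.00
Acetaminophen (200 ct) $13.60: OTC medicine → 0% → $0.00
First-aid kit $29.31: OTC medicine → 0% → $0.00
Picture frame (8x10) $12.38: general merchandise → 9.75% → $1.20705
Subtotal = $539.06; unrounded tax = $21.9916 → $21.99; total due = $561.05

$561.05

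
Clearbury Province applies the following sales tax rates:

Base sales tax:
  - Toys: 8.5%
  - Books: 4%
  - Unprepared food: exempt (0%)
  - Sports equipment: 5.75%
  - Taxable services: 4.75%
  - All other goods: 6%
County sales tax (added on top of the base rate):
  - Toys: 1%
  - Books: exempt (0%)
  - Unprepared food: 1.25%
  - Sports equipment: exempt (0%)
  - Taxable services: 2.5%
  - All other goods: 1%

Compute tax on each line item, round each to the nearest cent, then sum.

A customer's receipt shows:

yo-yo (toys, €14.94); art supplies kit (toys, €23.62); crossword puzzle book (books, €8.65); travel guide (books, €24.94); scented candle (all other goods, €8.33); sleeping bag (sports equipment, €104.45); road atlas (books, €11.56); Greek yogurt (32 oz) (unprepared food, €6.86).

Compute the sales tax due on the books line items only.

€1.81

Crossword puzzle book €8.65: books → 4% + 0% county = 4% → €0.35
Travel guide €24.94: books → 4% + 0% county = 4% → €1.00
Road atlas €11.56: books → 4% + 0% county = 4% → €0.46
Tax on books = €0.35 + €1.00 + €0.46 = €1.81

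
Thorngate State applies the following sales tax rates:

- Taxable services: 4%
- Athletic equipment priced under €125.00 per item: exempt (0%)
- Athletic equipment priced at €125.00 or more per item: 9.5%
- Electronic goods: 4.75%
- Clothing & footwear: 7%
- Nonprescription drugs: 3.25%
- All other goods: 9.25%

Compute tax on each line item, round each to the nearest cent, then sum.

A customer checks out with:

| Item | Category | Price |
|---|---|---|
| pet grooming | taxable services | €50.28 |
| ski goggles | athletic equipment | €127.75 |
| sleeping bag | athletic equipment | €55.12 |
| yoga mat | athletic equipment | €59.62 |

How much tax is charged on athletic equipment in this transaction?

Ski goggles €127.75: athletic equipment, €125.00 or more → 9.5% → €12.14
Sleeping bag €55.12: athletic equipment, under €125.00 → 0% → €0.00
Yoga mat €59.62: athletic equipment, under €125.00 → 0% → €0.00
Tax on athletic equipment = €12.14 + €0.00 + €0.00 = €12.14

€12.14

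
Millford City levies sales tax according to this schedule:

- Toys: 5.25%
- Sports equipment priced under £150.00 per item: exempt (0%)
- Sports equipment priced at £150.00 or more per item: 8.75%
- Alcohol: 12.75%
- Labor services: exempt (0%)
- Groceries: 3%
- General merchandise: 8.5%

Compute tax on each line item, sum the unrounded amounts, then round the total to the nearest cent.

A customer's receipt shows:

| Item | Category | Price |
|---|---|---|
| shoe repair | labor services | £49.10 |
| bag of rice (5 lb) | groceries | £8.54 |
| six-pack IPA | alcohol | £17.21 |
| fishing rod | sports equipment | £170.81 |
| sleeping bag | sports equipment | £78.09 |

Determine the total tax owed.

Shoe repair £49.10: labor services → 0% → £0.00
Bag of rice (5 lb) £8.54: groceries → 3% → £0.2562
Six-pack IPA £17.21: alcohol → 12.75% → £2.194275
Fishing rod £170.81: sports equipment, £150.00 or more → 8.75% → £14.945875
Sleeping bag £78.09: sports equipment, under £150.00 → 0% → £0.00
Unrounded tax sum = £17.39635 → £17.40

£17.40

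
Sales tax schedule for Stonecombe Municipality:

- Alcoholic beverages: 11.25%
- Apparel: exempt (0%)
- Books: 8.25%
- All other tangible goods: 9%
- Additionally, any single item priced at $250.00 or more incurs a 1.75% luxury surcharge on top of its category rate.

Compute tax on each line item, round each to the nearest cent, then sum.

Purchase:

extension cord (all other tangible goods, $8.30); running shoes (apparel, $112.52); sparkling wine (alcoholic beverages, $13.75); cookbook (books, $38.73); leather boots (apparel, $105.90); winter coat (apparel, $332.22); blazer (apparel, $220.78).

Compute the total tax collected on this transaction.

$11.31

Extension cord $8.30: all other tangible goods → 9% → $0.75
Running shoes $112.52: apparel → 0% → $0.00
Sparkling wine $13.75: alcoholic beverages → 11.25% → $1.55
Cookbook $38.73: books → 8.25% → $3.20
Leather boots $105.90: apparel → 0% → $0.00
Winter coat $332.22: apparel → 0% + 1.75% surcharge = 1.75% → $5.81
Blazer $220.78: apparel → 0% → $0.00
Total tax = $0.75 + $1.55 + $3.20 + $5.81 = $11.31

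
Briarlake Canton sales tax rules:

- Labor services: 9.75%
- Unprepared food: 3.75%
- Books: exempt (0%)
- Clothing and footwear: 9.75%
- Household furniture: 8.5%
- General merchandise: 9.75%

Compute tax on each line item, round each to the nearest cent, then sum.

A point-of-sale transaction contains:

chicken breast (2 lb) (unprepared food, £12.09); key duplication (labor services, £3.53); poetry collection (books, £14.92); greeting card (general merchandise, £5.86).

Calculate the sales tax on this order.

£1.36

Chicken breast (2 lb) £12.09: unprepared food → 3.75% → £0.45
Key duplication £3.53: labor services → 9.75% → £0.34
Poetry collection £14.92: books → 0% → £0.00
Greeting card £5.86: general merchandise → 9.75% → £0.57
Total tax = £0.45 + £0.34 + £0.57 = £1.36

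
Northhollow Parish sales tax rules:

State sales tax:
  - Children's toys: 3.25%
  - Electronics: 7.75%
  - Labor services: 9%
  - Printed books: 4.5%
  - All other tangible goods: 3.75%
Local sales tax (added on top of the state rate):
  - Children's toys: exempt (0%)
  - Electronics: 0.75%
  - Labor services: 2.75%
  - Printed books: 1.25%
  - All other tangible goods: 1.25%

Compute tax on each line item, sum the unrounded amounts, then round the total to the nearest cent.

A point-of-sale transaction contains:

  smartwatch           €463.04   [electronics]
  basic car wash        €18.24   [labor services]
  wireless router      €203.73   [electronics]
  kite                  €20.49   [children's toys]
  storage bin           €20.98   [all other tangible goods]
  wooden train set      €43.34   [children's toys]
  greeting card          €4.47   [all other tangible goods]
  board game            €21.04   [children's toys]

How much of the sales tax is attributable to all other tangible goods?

Storage bin €20.98: all other tangible goods → 3.75% + 1.25% local = 5% → €1.049
Greeting card €4.47: all other tangible goods → 3.75% + 1.25% local = 5% → €0.2235
Tax on all other tangible goods: unrounded sum = €1.2725 → €1.27

€1.27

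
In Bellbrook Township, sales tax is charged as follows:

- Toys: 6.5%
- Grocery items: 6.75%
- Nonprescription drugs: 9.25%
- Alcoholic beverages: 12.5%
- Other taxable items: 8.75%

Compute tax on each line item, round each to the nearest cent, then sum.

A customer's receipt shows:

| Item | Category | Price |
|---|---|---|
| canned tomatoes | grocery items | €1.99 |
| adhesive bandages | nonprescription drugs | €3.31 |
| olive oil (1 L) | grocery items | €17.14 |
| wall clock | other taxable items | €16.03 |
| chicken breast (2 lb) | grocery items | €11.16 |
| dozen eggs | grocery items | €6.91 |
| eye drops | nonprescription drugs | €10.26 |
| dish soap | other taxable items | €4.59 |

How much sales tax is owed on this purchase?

€5.57

Canned tomatoes €1.99: grocery items → 6.75% → €0.13
Adhesive bandages €3.31: nonprescription drugs → 9.25% → €0.31
Olive oil (1 L) €17.14: grocery items → 6.75% → €1.16
Wall clock €16.03: other taxable items → 8.75% → €1.40
Chicken breast (2 lb) €11.16: grocery items → 6.75% → €0.75
Dozen eggs €6.91: grocery items → 6.75% → €0.47
Eye drops €10.26: nonprescription drugs → 9.25% → €0.95
Dish soap €4.59: other taxable items → 8.75% → €0.40
Total tax = €0.13 + €0.31 + €1.16 + €1.40 + €0.75 + €0.47 + €0.95 + €0.40 = €5.57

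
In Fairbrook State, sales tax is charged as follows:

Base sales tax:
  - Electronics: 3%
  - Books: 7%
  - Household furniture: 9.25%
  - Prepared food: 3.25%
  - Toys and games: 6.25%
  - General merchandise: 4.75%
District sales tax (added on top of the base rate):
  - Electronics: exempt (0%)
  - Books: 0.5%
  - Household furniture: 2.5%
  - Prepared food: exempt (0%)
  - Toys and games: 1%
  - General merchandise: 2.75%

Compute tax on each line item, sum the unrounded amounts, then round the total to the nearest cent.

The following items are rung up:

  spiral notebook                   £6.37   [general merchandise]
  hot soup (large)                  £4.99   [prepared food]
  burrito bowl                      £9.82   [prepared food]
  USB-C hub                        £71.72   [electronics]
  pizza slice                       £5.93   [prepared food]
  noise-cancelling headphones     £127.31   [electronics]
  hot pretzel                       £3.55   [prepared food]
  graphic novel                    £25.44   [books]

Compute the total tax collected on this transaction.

£9.15

Spiral notebook £6.37: general merchandise → 4.75% + 2.75% district = 7.5% → £0.47775
Hot soup (large) £4.99: prepared food → 3.25% + 0% district = 3.25% → £0.162175
Burrito bowl £9.82: prepared food → 3.25% + 0% district = 3.25% → £0.31915
USB-C hub £71.72: electronics → 3% + 0% district = 3% → £2.1516
Pizza slice £5.93: prepared food → 3.25% + 0% district = 3.25% → £0.192725
Noise-cancelling headphones £127.31: electronics → 3% + 0% district = 3% → £3.8193
Hot pretzel £3.55: prepared food → 3.25% + 0% district = 3.25% → £0.115375
Graphic novel £25.44: books → 7% + 0.5% district = 7.5% → £1.908
Unrounded tax sum = £9.146075 → £9.15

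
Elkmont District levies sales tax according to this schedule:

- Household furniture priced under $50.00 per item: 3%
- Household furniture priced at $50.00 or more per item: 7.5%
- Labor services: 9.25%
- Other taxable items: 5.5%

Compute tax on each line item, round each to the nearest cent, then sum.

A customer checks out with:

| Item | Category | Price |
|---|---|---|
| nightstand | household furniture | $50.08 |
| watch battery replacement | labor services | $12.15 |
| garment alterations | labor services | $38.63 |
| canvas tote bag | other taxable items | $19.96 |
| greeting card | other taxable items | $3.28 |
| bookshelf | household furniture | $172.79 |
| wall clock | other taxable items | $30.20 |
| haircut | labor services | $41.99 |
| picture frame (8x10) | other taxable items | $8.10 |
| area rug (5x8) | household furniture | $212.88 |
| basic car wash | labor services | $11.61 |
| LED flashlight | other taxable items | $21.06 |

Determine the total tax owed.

Nightstand $50.08: household furniture, $50.00 or more → 7.5% → $3.76
Watch battery replacement $12.15: labor services → 9.25% → $1.12
Garment alterations $38.63: labor services → 9.25% → $3.57
Canvas tote bag $19.96: other taxable items → 5.5% → $1.10
Greeting card $3.28: other taxable items → 5.5% → $0.18
Bookshelf $172.79: household furniture, $50.00 or more → 7.5% → $12.96
Wall clock $30.20: other taxable items → 5.5% → $1.66
Haircut $41.99: labor services → 9.25% → $3.88
Picture frame (8x10) $8.10: other taxable items → 5.5% → $0.45
Area rug (5x8) $212.88: household furniture, $50.00 or more → 7.5% → $15.97
Basic car wash $11.61: labor services → 9.25% → $1.07
LED flashlight $21.06: other taxable items → 5.5% → $1.16
Total tax = $3.76 + $1.12 + $3.57 + $1.10 + $0.18 + $12.96 + $1.66 + $3.88 + $0.45 + $15.97 + $1.07 + $1.16 = $46.88

$46.88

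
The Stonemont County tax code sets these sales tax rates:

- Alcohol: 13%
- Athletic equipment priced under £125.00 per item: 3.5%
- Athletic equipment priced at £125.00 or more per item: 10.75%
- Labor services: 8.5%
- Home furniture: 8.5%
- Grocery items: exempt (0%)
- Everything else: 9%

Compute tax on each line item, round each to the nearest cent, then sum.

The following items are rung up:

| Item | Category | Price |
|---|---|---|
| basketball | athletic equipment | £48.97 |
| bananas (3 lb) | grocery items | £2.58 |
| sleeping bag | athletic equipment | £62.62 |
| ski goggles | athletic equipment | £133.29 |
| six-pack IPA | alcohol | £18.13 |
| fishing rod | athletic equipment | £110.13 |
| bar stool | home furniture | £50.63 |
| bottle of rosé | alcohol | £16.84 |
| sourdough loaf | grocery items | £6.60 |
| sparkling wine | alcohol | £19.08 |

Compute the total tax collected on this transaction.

Basketball £48.97: athletic equipment, under £125.00 → 3.5% → £1.71
Bananas (3 lb) £2.58: grocery items → 0% → £0.00
Sleeping bag £62.62: athletic equipment, under £125.00 → 3.5% → £2.19
Ski goggles £133.29: athletic equipment, £125.00 or more → 10.75% → £14.33
Six-pack IPA £18.13: alcohol → 13% → £2.36
Fishing rod £110.13: athletic equipment, under £125.00 → 3.5% → £3.85
Bar stool £50.63: home furniture → 8.5% → £4.30
Bottle of rosé £16.84: alcohol → 13% → £2.19
Sourdough loaf £6.60: grocery items → 0% → £0.00
Sparkling wine £19.08: alcohol → 13% → £2.48
Total tax = £1.71 + £2.19 + £14.33 + £2.36 + £3.85 + £4.30 + £2.19 + £2.48 = £33.41

£33.41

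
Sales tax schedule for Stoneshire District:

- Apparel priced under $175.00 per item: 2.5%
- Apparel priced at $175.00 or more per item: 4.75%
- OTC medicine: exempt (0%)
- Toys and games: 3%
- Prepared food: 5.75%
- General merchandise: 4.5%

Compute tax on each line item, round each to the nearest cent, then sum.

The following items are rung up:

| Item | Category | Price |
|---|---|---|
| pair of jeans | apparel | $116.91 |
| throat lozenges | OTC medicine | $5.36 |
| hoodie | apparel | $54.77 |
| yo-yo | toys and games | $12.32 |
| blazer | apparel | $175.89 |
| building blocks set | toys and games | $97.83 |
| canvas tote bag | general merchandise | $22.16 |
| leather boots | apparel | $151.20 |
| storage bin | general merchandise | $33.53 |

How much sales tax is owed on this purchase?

Pair of jeans $116.91: apparel, under $175.00 → 2.5% → $2.92
Throat lozenges $5.36: OTC medicine → 0% → $0.00
Hoodie $54.77: apparel, under $175.00 → 2.5% → $1.37
Yo-yo $12.32: toys and games → 3% → $0.37
Blazer $175.89: apparel, $175.00 or more → 4.75% → $8.35
Building blocks set $97.83: toys and games → 3% → $2.93
Canvas tote bag $22.16: general merchandise → 4.5% → $1.00
Leather boots $151.20: apparel, under $175.00 → 2.5% → $3.78
Storage bin $33.53: general merchandise → 4.5% → $1.51
Total tax = $2.92 + $1.37 + $0.37 + $8.35 + $2.93 + $1.00 + $3.78 + $1.51 = $22.23

$22.23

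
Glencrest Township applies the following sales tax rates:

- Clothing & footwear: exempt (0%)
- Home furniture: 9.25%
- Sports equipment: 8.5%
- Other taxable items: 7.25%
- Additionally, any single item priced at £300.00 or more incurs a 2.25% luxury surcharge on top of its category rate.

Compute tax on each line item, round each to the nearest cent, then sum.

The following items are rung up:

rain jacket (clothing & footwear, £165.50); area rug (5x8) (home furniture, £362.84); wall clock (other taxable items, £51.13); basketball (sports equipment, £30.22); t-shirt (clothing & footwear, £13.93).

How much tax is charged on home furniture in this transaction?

Area rug (5x8) £362.84: home furniture → 9.25% + 2.25% surcharge = 11.5% → £41.73
Tax on home furniture = £41.73

£41.73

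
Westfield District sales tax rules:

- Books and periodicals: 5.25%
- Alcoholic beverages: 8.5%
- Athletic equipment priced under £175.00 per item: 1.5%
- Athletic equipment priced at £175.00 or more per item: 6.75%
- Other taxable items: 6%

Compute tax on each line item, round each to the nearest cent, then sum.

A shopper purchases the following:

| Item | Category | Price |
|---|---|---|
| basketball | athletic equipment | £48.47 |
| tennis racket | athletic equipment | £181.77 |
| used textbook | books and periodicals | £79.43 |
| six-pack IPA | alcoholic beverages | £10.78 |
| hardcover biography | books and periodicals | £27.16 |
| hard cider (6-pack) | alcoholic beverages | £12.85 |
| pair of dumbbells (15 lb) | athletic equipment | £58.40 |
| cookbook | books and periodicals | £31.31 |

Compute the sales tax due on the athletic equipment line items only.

Basketball £48.47: athletic equipment, under £175.00 → 1.5% → £0.73
Tennis racket £181.77: athletic equipment, £175.00 or more → 6.75% → £12.27
Pair of dumbbells (15 lb) £58.40: athletic equipment, under £175.00 → 1.5% → £0.88
Tax on athletic equipment = £0.73 + £12.27 + £0.88 = £13.88

£13.88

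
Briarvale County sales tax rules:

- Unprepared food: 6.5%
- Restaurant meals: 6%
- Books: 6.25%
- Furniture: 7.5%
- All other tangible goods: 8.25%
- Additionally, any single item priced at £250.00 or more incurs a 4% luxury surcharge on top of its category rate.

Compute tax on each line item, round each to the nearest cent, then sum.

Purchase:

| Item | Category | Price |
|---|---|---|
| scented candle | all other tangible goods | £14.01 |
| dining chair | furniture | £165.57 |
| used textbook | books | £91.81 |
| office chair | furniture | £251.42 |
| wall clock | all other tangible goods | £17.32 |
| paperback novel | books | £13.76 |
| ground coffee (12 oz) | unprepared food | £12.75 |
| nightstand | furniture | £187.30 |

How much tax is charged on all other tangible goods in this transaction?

Scented candle £14.01: all other tangible goods → 8.25% → £1.16
Wall clock £17.32: all other tangible goods → 8.25% → £1.43
Tax on all other tangible goods = £1.16 + £1.43 = £2.59

£2.59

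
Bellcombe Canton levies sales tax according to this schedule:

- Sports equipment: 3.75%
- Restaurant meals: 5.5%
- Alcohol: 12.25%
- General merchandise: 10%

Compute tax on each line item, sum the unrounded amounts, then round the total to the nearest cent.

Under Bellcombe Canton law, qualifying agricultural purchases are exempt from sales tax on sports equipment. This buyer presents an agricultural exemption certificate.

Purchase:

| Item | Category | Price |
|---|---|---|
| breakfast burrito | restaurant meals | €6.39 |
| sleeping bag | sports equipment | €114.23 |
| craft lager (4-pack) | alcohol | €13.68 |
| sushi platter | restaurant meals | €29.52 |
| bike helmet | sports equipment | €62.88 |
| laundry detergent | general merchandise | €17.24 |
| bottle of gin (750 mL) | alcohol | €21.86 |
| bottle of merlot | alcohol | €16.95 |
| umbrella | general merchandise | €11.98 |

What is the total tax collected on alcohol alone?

Craft lager (4-pack) €13.68: alcohol → 12.25% → €1.6758
Bottle of gin (750 mL) €21.86: alcohol → 12.25% → €2.67785
Bottle of merlot €16.95: alcohol → 12.25% → €2.076375
Tax on alcohol: unrounded sum = €6.430025 → €6.43

€6.43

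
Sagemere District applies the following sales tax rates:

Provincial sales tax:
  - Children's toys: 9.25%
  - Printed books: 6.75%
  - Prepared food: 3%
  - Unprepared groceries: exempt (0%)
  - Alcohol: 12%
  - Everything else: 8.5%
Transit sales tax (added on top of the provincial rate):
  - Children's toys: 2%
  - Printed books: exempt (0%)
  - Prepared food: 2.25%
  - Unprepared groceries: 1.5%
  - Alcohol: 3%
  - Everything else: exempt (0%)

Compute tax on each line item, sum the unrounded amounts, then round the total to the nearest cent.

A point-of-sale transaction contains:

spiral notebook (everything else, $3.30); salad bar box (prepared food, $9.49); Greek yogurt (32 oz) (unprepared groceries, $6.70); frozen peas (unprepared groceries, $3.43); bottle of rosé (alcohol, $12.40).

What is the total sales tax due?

Spiral notebook $3.30: everything else → 8.5% + 0% transit = 8.5% → $0.2805
Salad bar box $9.49: prepared food → 3% + 2.25% transit = 5.25% → $0.498225
Greek yogurt (32 oz) $6.70: unprepared groceries → 0% + 1.5% transit = 1.5% → $0.1005
Frozen peas $3.43: unprepared groceries → 0% + 1.5% transit = 1.5% → $0.05145
Bottle of rosé $12.40: alcohol → 12% + 3% transit = 15% → $1.86
Unrounded tax sum = $2.790675 → $2.79

$2.79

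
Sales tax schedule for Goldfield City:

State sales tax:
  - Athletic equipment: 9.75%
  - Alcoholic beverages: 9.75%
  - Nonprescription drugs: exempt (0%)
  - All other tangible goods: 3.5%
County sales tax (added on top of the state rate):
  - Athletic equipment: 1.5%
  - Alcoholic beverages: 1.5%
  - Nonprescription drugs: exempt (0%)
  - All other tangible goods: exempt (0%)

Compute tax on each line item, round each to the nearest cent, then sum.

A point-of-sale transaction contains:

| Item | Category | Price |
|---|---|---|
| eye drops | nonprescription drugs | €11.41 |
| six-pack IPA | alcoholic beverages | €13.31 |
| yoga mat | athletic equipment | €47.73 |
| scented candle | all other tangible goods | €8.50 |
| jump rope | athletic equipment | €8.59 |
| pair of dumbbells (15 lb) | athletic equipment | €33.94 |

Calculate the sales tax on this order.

Eye drops €11.41: nonprescription drugs → 0% + 0% county = 0% → €0.00
Six-pack IPA €13.31: alcoholic beverages → 9.75% + 1.5% county = 11.25% → €1.50
Yoga mat €47.73: athletic equipment → 9.75% + 1.5% county = 11.25% → €5.37
Scented candle €8.50: all other tangible goods → 3.5% + 0% county = 3.5% → €0.30
Jump rope €8.59: athletic equipment → 9.75% + 1.5% county = 11.25% → €0.97
Pair of dumbbells (15 lb) €33.94: athletic equipment → 9.75% + 1.5% county = 11.25% → €3.82
Total tax = €1.50 + €5.37 + €0.30 + €0.97 + €3.82 = €11.96

€11.96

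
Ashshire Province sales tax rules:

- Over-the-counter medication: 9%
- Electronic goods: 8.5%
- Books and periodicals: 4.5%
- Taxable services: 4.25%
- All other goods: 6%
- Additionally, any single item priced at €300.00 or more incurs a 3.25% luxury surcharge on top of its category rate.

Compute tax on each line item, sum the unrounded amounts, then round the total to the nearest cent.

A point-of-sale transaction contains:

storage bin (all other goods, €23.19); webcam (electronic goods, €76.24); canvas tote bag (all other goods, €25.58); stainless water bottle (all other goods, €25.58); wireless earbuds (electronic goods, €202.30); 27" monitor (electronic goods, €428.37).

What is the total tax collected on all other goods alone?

€4.46

Storage bin €23.19: all other goods → 6% → €1.3914
Canvas tote bag €25.58: all other goods → 6% → €1.5348
Stainless water bottle €25.58: all other goods → 6% → €1.5348
Tax on all other goods: unrounded sum = €4.461 → €4.46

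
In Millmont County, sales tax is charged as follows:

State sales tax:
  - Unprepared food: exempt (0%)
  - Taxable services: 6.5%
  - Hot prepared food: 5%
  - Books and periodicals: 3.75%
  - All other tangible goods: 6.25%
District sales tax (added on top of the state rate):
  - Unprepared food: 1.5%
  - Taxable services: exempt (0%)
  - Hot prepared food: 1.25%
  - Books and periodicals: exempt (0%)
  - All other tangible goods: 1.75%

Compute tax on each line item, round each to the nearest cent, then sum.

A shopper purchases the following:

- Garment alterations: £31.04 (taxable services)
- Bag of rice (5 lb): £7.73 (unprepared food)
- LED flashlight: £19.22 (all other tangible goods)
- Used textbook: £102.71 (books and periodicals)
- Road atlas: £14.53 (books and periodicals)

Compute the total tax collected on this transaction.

£8.07

Garment alterations £31.04: taxable services → 6.5% + 0% district = 6.5% → £2.02
Bag of rice (5 lb) £7.73: unprepared food → 0% + 1.5% district = 1.5% → £0.12
LED flashlight £19.22: all other tangible goods → 6.25% + 1.75% district = 8% → £1.54
Used textbook £102.71: books and periodicals → 3.75% + 0% district = 3.75% → £3.85
Road atlas £14.53: books and periodicals → 3.75% + 0% district = 3.75% → £0.54
Total tax = £2.02 + £0.12 + £1.54 + £3.85 + £0.54 = £8.07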